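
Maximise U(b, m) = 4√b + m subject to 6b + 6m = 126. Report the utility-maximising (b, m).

b* = 4, m* = 17

MU_b = 4/(2√b), MU_m = 1.
MRS = 4/(2√b) ÷ 1.
Tangency: set MRS = p_b/p_m = 6/6 = 1.
MRS depends only on b: 2/√b = 1 ⇒ √b = 2/1 = 2 ⇒ b* = 4.
From the budget, 6·m = 126 − 6·4 = 102, so m* = 17.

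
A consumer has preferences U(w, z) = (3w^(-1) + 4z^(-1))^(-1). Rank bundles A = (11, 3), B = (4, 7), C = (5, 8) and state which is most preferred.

Bundle C

Evaluate utility at each bundle:
U(A) = 0.623.
U(B) = 0.757.
U(C) = 0.909.
Highest utility is C, so C ≻ B ≻ A.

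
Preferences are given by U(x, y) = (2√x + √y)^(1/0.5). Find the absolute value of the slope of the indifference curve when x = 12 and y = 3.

For CES with ρ = 0.5, MRS = (2/1)·√(y/x).
At (12, 3): MRS = 1.
The indifference curve has slope −1 at this bundle.

MRS = 1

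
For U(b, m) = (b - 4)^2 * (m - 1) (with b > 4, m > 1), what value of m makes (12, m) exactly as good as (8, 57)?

U(8, 57) = 896.
Set U(12, m) = 896 and solve.
With b = 12: (12 − 4)^2 = 64, so (m − 1) = 896/64 = 14.
So m = 1 + 14 = 15.
Check: U(12, 15) = 896.

m = 15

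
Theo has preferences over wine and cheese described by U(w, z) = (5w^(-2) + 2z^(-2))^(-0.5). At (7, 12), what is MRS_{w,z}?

For CES with ρ = -2, MRS = (5/2)·(z/w)^3.
At (7, 12): MRS = 4320/343.
The indifference curve has slope −4320/343 at this bundle.

MRS = 4320/343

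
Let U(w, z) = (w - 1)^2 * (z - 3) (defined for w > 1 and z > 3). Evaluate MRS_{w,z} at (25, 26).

MU_w = 2·(w−1)·(z−3), MU_z = (w−1)^2.
MRS = (2/1)·(z−3)/(w−1).
At (25, 26): MRS = 23/12.
The indifference curve has slope −23/12 at this bundle.

MRS = 23/12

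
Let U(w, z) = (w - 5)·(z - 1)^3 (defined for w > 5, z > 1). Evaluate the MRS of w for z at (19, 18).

MRS = 17/42

MU_w = (z−1)^3, MU_z = 3·(w−5)·(z−1)^2.
MRS = (1/3)·(z−1)/(w−5).
At (19, 18): MRS = 17/42.
The indifference curve has slope −17/42 at this bundle.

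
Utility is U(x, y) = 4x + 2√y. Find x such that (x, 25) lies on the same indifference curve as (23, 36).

x = 23.5

U(23, 36) = 104.
Set U(x, 25) = 104 and solve.
With y = 25: √25 = 5, so 4x = 104 − 2·5 = 94 and x = 23.5.
Check: U(23.5, 25) = 104.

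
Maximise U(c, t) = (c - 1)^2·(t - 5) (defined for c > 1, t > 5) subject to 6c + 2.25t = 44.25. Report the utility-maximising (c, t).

MU_c = 2·(c−1)·(t−5), MU_t = (c−1)^2.
MRS = (2/1)·(t−5)/(c−1).
Tangency: set MRS = p_c/p_t = 6/2.25 = 8/3.
So (2/1)·(t − 5)/(c − 1) = 8/3, i.e. (t − 5) = (4/3)·(c − 1).
Rewrite the budget in excess-of-subsistence terms: 6·(c − 1) + 2.25·(t − 5) = 44.25 − 6·1 − 2.25·5 = 27.
Substituting, 9·(c − 1) = 27, so c − 1 = 3 and c* = 4.
Then t − 5 = (4/3)·3 = 4, so t* = 9.

c* = 4, t* = 9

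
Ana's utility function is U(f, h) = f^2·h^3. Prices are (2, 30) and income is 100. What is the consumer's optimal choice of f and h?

MU_f = 2·f·h^3 and MU_h = 3·f^2·h^2.
MRS = MU_f/MU_h = (2/3)·h/f.
Tangency: set MRS = p_f/p_h = 2/30 = 1/15.
So (2/3)·h/f = 1/15, i.e. h = 0.1·f.
Substitute into the budget 2·f + 30·h = 100: 5·f = 100, so f* = 20.
Then h* = 0.1·20 = 2.

f* = 20, h* = 2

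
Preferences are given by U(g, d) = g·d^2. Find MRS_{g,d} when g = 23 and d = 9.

MU_g = d^2 and MU_d = 2·g·d.
MRS = MU_g/MU_d = (1/2)·d/g.
At (23, 9): MRS = 9/46.
So at (23, 9) the consumer would give up 9/46 units of d for one more unit of g.

MRS = 9/46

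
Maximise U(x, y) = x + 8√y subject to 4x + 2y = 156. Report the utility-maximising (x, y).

x* = 7, y* = 64

MU_x = 1, MU_y = 8/(2√y).
MRS = 1 ÷ (8/(2√y)).
Tangency: set MRS = p_x/p_y = 4/2 = 2.
MRS depends only on y: 0.25·√y = 2 ⇒ √y = 2/0.25 = 8 ⇒ y* = 64.
From the budget, 4·x = 156 − 2·64 = 28, so x* = 7.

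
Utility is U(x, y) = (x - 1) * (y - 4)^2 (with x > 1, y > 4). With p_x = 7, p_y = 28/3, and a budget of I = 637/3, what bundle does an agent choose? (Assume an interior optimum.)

MU_x = (y−4)^2, MU_y = 2·(x−1)·(y−4).
MRS = (1/2)·(y−4)/(x−1).
Tangency: set MRS = p_x/p_y = 7/(28/3) = 0.75.
So (1/2)·(y − 4)/(x − 1) = 0.75, i.e. (y − 4) = 1.5·(x − 1).
Rewrite the budget in excess-of-subsistence terms: 7·(x − 1) + (28/3)·(y − 4) = 637/3 − 7·1 − (28/3)·4 = 168.
Substituting, 21·(x − 1) = 168, so x − 1 = 8 and x* = 9.
Then y − 4 = 1.5·8 = 12, so y* = 16.

x* = 9, y* = 16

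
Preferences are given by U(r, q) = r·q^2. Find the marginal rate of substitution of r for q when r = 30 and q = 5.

MU_r = q^2 and MU_q = 2·r·q.
MRS = MU_r/MU_q = (1/2)·q/r.
At (30, 5): MRS = 1/12.
The indifference curve has slope −1/12 at this bundle.

MRS = 1/12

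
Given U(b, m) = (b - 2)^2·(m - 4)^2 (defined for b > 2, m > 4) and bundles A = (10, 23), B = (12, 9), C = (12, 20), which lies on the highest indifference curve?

Bundle C

Evaluate utility at each bundle:
U(A) = 23104.
U(B) = 2500.
U(C) = 25600.
Highest utility is C, so C ≻ A ≻ B.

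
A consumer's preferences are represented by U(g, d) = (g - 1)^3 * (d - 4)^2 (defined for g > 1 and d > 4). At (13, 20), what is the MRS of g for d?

MU_g = 3·(g−1)^2·(d−4)^2, MU_d = 2·(g−1)^3·(d−4).
MRS = (3/2)·(d−4)/(g−1).
At (13, 20): MRS = 2.
The indifference curve has slope −2 at this bundle.

MRS = 2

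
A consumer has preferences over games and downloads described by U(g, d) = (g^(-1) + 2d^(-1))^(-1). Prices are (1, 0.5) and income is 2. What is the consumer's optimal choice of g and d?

g* = 1, d* = 2

For CES with ρ = -1, MRS = (1/2)·(d/g)^2.
Tangency: set MRS = p_g/p_d = 1/0.5 = 2.
So (d/g)^2 = 4; taking the square root, d/g = 2, i.e. d = 2·g.
Substitute into the budget 1·g + 0.5·d = 2: 2·g = 2, so g* = 1 and d* = 2·1 = 2.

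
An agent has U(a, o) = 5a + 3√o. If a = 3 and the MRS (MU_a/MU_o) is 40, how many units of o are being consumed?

o = 144

MU_a = 5, MU_o = 3/(2√o).
MRS = 5 ÷ (3/(2√o)).
MRS depends only on o: (10/3)·√o = 40 ⇒ √o = 40/(10/3) = 12 ⇒ o = 144.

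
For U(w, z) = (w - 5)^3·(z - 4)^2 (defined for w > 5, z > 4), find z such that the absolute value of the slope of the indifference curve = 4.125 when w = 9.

MU_w = 3·(w−5)^2·(z−4)^2, MU_z = 2·(w−5)^3·(z−4).
MRS = (3/2)·(z−4)/(w−5).
Substitute w = 9: MRS = (z − 4)/(8/3). Setting this equal to 4.125 gives z − 4 = 4.125·(8/3) = 11, so z = 15.

z = 15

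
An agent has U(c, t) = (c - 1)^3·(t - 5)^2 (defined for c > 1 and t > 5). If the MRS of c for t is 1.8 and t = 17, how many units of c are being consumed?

c = 11

MU_c = 3·(c−1)^2·(t−5)^2, MU_t = 2·(c−1)^3·(t−5).
MRS = (3/2)·(t−5)/(c−1).
Substitute t = 17: MRS = 18/(c − 1). Setting this equal to 1.8 gives c − 1 = 18/1.8 = 10, so c = 11.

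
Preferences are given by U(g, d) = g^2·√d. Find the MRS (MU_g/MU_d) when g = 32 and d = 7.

MU_g = 2·g·√d and MU_d = 0.5·g^2·d^(-0.5).
MRS = MU_g/MU_d = (4)·d/g.
At (32, 7): MRS = 0.875.
That is, one extra unit of g is worth 0.875 units of d at the margin.

MRS = 0.875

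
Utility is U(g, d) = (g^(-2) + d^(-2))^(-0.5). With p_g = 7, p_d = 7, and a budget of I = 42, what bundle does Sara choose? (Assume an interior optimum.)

g* = 3, d* = 3

For CES with ρ = -2, MRS = (d/g)^3.
Tangency: set MRS = p_g/p_d = 7/7 = 1.
So (d/g)^3 = 1; taking the cube root, d/g = 1, i.e. d = g.
Substitute into the budget 7·g + 7·d = 42: 14·g = 42, so g* = 3 and d* = 3.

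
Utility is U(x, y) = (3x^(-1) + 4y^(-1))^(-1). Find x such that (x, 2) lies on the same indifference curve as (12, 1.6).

U depends on (x, y) only through S = 3x^(-1) + 4y^(-1), so equal utility means equal S. At (12, 1.6): S = 2.75.
With y = 2: 4·2^(-1) = 2, so 3x^(-1) = 2.75 − 2 = 0.75, i.e. x^(-1) = 0.25.
Hence x = 1/0.25 = 4.
Check: U(4, 2) = 0.3636.

x = 4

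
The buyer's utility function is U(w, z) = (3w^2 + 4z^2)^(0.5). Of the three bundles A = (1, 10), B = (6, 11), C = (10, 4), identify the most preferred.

Evaluate utility at each bundle:
U(A) = 20.075.
U(B) = 24.331.
U(C) = 19.079.
Highest utility is B, so B ≻ A ≻ C.

Bundle B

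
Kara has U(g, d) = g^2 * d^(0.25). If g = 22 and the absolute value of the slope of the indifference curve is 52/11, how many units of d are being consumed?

MU_g = 2·g·d^(0.25) and MU_d = 0.25·g^2·d^(-0.75).
MRS = MU_g/MU_d = (8)·d/g.
Substitute g = 22: MRS = d/2.75. Setting d/2.75 = 52/11 gives d = (52/11)·2.75 = 13.

d = 13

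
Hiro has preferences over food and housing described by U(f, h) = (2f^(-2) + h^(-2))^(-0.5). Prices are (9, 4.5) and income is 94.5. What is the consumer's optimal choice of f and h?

For CES with ρ = -2, MRS = (2/1)·(h/f)^3.
Tangency: set MRS = p_f/p_h = 9/4.5 = 2.
So (h/f)^3 = 1; taking the cube root, h/f = 1, i.e. h = f.
Substitute into the budget 9·f + 4.5·h = 94.5: 13.5·f = 94.5, so f* = 7 and h* = 7.

f* = 7, h* = 7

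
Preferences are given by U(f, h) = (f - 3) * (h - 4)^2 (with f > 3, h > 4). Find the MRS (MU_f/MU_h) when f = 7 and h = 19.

MU_f = (h−4)^2, MU_h = 2·(f−3)·(h−4).
MRS = (1/2)·(h−4)/(f−3).
At (7, 19): MRS = 1.875.
That is, one extra unit of f is worth 1.875 units of h at the margin.

MRS = 1.875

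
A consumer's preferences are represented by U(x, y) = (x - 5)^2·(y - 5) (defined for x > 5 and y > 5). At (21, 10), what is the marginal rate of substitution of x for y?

MU_x = 2·(x−5)·(y−5), MU_y = (x−5)^2.
MRS = (2/1)·(y−5)/(x−5).
At (21, 10): MRS = 0.625.
That is, one extra unit of x is worth 0.625 units of y at the margin.

MRS = 0.625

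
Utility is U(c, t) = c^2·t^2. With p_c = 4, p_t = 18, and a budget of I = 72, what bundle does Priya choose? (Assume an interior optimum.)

MU_c = 2·c·t^2 and MU_t = 2·c^2·t.
MRS = MU_c/MU_t = t/c.
Tangency: set MRS = p_c/p_t = 4/18 = 2/9.
So t/c = 2/9, i.e. t = (2/9)·c.
Substitute into the budget 4·c + 18·t = 72: 8·c = 72, so c* = 9.
Then t* = (2/9)·9 = 2.

c* = 9, t* = 2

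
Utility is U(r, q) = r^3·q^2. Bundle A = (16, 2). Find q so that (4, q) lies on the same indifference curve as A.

q = 16

U(16, 2) = 16384.
Set U(4, q) = 16384 and solve.
With r = 4: 4^3 = 64, so q^2 = 16384/64 = 256; taking the square root, q = 16.
Check: U(4, 16) = 16384.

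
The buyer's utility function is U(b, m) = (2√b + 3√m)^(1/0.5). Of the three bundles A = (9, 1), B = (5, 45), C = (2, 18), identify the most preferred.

Bundle B

Evaluate utility at each bundle:
U(A) = 81.000.
U(B) = 605.000.
U(C) = 242.000.
Highest utility is B, so B ≻ C ≻ A.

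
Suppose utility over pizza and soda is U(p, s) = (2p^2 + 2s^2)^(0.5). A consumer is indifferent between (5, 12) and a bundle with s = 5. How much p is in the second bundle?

p = 12

U depends on (p, s) only through S = 2p^2 + 2s^2, so equal utility means equal S. At (5, 12): S = 338.
With s = 5: 2·5^2 = 50, so 2p^2 = 338 − 50 = 288, i.e. p^2 = 144.
Hence p = √144 = 12.
Check: U(12, 5) = 18.3848.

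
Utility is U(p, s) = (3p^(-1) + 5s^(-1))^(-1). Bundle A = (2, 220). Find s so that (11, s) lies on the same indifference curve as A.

s = 4

U depends on (p, s) only through S = 3p^(-1) + 5s^(-1), so equal utility means equal S. At (2, 220): S = 67/44.
With p = 11: 3·11^(-1) = 3/11, so 5s^(-1) = 67/44 − 3/11 = 1.25, i.e. s^(-1) = 0.25.
Hence s = 1/0.25 = 4.
Check: U(11, 4) = 0.6567.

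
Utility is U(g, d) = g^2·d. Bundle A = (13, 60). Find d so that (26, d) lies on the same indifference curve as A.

d = 15

U(13, 60) = 10140.
Set U(26, d) = 10140 and solve.
With g = 26: 26^2 = 676, so d = 10140/676 = 15.
Check: U(26, 15) = 10140.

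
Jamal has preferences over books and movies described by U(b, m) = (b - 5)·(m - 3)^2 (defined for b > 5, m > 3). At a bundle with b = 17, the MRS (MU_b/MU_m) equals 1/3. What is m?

m = 11

MU_b = (m−3)^2, MU_m = 2·(b−5)·(m−3).
MRS = (1/2)·(m−3)/(b−5).
Substitute b = 17: MRS = (m − 3)/24. Setting this equal to 1/3 gives m − 3 = (1/3)·24 = 8, so m = 11.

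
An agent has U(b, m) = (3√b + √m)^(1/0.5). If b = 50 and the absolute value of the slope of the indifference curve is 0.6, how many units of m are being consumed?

For CES with ρ = 0.5, MRS = (3/1)·√(m/b).
Setting (3/1)·√(m/50) = 0.6 gives √(m/50) = 0.2, so m/50 = 1/25 and m = 2.

m = 2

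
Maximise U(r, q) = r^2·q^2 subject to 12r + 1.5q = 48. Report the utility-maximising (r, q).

r* = 2, q* = 16

MU_r = 2·r·q^2 and MU_q = 2·r^2·q.
MRS = MU_r/MU_q = q/r.
Tangency: set MRS = p_r/p_q = 12/1.5 = 8.
So q/r = 8, i.e. q = 8·r.
Substitute into the budget 12·r + 1.5·q = 48: 24·r = 48, so r* = 2.
Then q* = 8·2 = 16.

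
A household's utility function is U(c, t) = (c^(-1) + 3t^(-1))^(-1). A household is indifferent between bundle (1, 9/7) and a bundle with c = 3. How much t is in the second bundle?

t = 1

U depends on (c, t) only through S = c^(-1) + 3t^(-1), so equal utility means equal S. At (1, 9/7): S = 10/3.
With c = 3: 3^(-1) = 1/3, so 3t^(-1) = 10/3 − 1/3 = 3, i.e. t^(-1) = 1.
Hence t = 1/1 = 1.
Check: U(3, 1) = 0.3.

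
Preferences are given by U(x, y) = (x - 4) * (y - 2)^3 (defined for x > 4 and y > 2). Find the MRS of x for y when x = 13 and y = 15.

MU_x = (y−2)^3, MU_y = 3·(x−4)·(y−2)^2.
MRS = (1/3)·(y−2)/(x−4).
At (13, 15): MRS = 13/27.
That is, one extra unit of x is worth 13/27 units of y at the margin.

MRS = 13/27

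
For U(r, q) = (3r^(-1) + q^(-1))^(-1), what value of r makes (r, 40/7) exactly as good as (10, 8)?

r = 12

U depends on (r, q) only through S = 3r^(-1) + q^(-1), so equal utility means equal S. At (10, 8): S = 17/40.
With q = 40/7: (40/7)^(-1) = 7/40, so 3r^(-1) = 17/40 − 7/40 = 0.25, i.e. r^(-1) = 1/12.
Hence r = 1/(1/12) = 12.
Check: U(12, 40/7) = 2.3529.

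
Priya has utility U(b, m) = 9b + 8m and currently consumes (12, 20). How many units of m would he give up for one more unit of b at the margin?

MRS = 1.125

MU_b = 9, MU_m = 8, so MRS = 9/8 = 1.125 at every bundle.
At (12, 20): MRS = 1.125.
So at (12, 20) the consumer would give up 1.125 units of m for one more unit of b.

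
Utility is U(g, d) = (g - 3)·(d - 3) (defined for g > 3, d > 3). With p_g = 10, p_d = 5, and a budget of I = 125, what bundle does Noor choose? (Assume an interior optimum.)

g* = 7, d* = 11

MU_g = (d−3), MU_d = (g−3).
MRS = (d−3)/(g−3).
Tangency: set MRS = p_g/p_d = 10/5 = 2.
So (d − 3)/(g − 3) = 2, i.e. (d − 3) = 2·(g − 3).
Rewrite the budget in excess-of-subsistence terms: 10·(g − 3) + 5·(d − 3) = 125 − 10·3 − 5·3 = 80.
Substituting, 20·(g − 3) = 80, so g − 3 = 4 and g* = 7.
Then d − 3 = 2·4 = 8, so d* = 11.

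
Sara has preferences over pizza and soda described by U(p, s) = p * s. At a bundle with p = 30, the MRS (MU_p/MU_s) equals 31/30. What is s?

MU_p = s and MU_s = p.
MRS = MU_p/MU_s = s/p.
Substitute p = 30: MRS = s/30. Setting s/30 = 31/30 gives s = (31/30)·30 = 31.

s = 31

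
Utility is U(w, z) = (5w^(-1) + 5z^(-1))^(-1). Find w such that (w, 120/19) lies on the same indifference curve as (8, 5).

U depends on (w, z) only through S = 5w^(-1) + 5z^(-1), so equal utility means equal S. At (8, 5): S = 1.625.
With z = 120/19: 5·(120/19)^(-1) = 19/24, so 5w^(-1) = 1.625 − 19/24 = 5/6, i.e. w^(-1) = 1/6.
Hence w = 1/(1/6) = 6.
Check: U(6, 120/19) = 0.6154.

w = 6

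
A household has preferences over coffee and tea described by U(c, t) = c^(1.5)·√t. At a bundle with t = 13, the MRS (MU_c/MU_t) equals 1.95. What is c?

MU_c = 1.5·√c·√t and MU_t = 0.5·c^(1.5)·t^(-0.5).
MRS = MU_c/MU_t = (3)·t/c.
Substitute t = 13: MRS = 39/c. Setting 39/c = 1.95 gives c = 39/1.95 = 20.

c = 20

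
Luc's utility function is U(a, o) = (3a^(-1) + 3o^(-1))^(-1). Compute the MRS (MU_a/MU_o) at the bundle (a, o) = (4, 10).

MRS = 6.25

For CES with ρ = -1, MRS = (o/a)^2.
At (4, 10): MRS = 6.25.
So at (4, 10) the consumer would give up 6.25 units of o for one more unit of a.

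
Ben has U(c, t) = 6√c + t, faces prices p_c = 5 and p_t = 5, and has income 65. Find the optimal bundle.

c* = 9, t* = 4

MU_c = 6/(2√c), MU_t = 1.
MRS = 6/(2√c) ÷ 1.
Tangency: set MRS = p_c/p_t = 5/5 = 1.
MRS depends only on c: 3/√c = 1 ⇒ √c = 3/1 = 3 ⇒ c* = 9.
From the budget, 5·t = 65 − 5·9 = 20, so t* = 4.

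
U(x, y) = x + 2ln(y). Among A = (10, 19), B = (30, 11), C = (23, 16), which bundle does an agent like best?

Bundle B

Evaluate utility at each bundle:
U(A) = 15.889.
U(B) = 34.796.
U(C) = 28.545.
Highest utility is B, so B ≻ C ≻ A.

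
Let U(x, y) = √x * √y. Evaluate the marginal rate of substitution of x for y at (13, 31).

MRS = 31/13

MU_x = 0.5·x^(-0.5)·√y and MU_y = 0.5·√x·y^(-0.5).
MRS = MU_x/MU_y = y/x.
At (13, 31): MRS = 31/13.
So at (13, 31) the consumer would give up 31/13 units of y for one more unit of x.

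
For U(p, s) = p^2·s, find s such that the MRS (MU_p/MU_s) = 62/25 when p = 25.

MU_p = 2·p·s and MU_s = p^2.
MRS = MU_p/MU_s = (2/1)·s/p.
Substitute p = 25: MRS = s/12.5. Setting s/12.5 = 62/25 gives s = (62/25)·12.5 = 31.

s = 31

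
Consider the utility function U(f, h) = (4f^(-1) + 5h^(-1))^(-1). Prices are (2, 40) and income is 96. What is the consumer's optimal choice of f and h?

For CES with ρ = -1, MRS = (4/5)·(h/f)^2.
Tangency: set MRS = p_f/p_h = 2/40 = 0.05.
So (h/f)^2 = 1/16; taking the square root, h/f = 0.25, i.e. h = 0.25·f.
Substitute into the budget 2·f + 40·h = 96: 12·f = 96, so f* = 8 and h* = 0.25·8 = 2.

f* = 8, h* = 2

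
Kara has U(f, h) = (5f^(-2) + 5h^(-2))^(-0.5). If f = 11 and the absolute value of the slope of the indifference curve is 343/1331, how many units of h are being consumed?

For CES with ρ = -2, MRS = (h/f)^3.
Setting (h/11)^3 = 343/1331 gives h/11 = 7/11 and h = 7.

h = 7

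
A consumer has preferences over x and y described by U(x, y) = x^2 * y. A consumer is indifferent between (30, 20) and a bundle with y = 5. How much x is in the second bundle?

U(30, 20) = 18000.
Set U(x, 5) = 18000 and solve.
With y = 5: x^2 = 18000/5 = 3600; taking the square root, x = 60.
Check: U(60, 5) = 18000.

x = 60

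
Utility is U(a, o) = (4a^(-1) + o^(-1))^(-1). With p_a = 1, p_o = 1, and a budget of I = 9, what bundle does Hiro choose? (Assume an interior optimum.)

For CES with ρ = -1, MRS = (4/1)·(o/a)^2.
Tangency: set MRS = p_a/p_o = 1/1 = 1.
So (o/a)^2 = 0.25; taking the square root, o/a = 0.5, i.e. o = 0.5·a.
Substitute into the budget 1·a + 1·o = 9: 1.5·a = 9, so a* = 6 and o* = 0.5·6 = 3.

a* = 6, o* = 3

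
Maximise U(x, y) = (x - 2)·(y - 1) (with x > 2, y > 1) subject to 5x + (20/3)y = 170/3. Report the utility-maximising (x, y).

x* = 6, y* = 4

MU_x = (y−1), MU_y = (x−2).
MRS = (y−1)/(x−2).
Tangency: set MRS = p_x/p_y = 5/(20/3) = 0.75.
So (y − 1)/(x − 2) = 0.75, i.e. (y − 1) = 0.75·(x − 2).
Rewrite the budget in excess-of-subsistence terms: 5·(x − 2) + (20/3)·(y − 1) = 170/3 − 5·2 − (20/3)·1 = 40.
Substituting, 10·(x − 2) = 40, so x − 2 = 4 and x* = 6.
Then y − 1 = 0.75·4 = 3, so y* = 4.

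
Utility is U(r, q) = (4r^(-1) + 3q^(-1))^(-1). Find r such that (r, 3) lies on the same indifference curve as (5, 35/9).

r = 7

U depends on (r, q) only through S = 4r^(-1) + 3q^(-1), so equal utility means equal S. At (5, 35/9): S = 11/7.
With q = 3: 3·3^(-1) = 1, so 4r^(-1) = 11/7 − 1 = 4/7, i.e. r^(-1) = 1/7.
Hence r = 1/(1/7) = 7.
Check: U(7, 3) = 0.6364.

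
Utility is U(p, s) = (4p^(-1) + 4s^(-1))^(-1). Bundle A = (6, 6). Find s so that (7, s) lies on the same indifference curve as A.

U depends on (p, s) only through S = 4p^(-1) + 4s^(-1), so equal utility means equal S. At (6, 6): S = 4/3.
With p = 7: 4·7^(-1) = 4/7, so 4s^(-1) = 4/3 − 4/7 = 16/21, i.e. s^(-1) = 4/21.
Hence s = 1/(4/21) = 5.25.
Check: U(7, 5.25) = 0.75.

s = 5.25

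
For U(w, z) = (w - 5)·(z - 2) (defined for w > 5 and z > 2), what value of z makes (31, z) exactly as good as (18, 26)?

U(18, 26) = 312.
Set U(31, z) = 312 and solve.
With w = 31: (31 − 5) = 26, so (z − 2) = 312/26 = 12.
So z = 2 + 12 = 14.
Check: U(31, 14) = 312.

z = 14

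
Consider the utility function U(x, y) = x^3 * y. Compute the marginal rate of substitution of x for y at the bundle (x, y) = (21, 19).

MU_x = 3·x^2·y and MU_y = x^3.
MRS = MU_x/MU_y = (3/1)·y/x.
At (21, 19): MRS = 19/7.
So at (21, 19) the consumer would give up 19/7 units of y for one more unit of x.

MRS = 19/7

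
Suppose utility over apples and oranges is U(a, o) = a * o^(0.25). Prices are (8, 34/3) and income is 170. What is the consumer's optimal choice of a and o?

MU_a = o^(0.25) and MU_o = 0.25·a·o^(-0.75).
MRS = MU_a/MU_o = (4)·o/a.
Tangency: set MRS = p_a/p_o = 8/(34/3) = 12/17.
So (4)·o/a = 12/17, i.e. o = (3/17)·a.
Substitute into the budget 8·a + (34/3)·o = 170: 10·a = 170, so a* = 17.
Then o* = (3/17)·17 = 3.

a* = 17, o* = 3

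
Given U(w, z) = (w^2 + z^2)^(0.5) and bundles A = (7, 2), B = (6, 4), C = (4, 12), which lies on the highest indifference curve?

Bundle C

Evaluate utility at each bundle:
U(A) = 7.280.
U(B) = 7.211.
U(C) = 12.649.
Highest utility is C, so C ≻ A ≻ B.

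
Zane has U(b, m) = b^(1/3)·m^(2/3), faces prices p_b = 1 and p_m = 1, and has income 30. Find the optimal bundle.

MU_b = 1/3·b^(-2/3)·m^(2/3) and MU_m = 2/3·b^(1/3)·m^(-1/3).
MRS = MU_b/MU_m = (0.5)·m/b.
Tangency: set MRS = p_b/p_m = 1/1 = 1.
So (0.5)·m/b = 1, i.e. m = 2·b.
Substitute into the budget 1·b + 1·m = 30: 3·b = 30, so b* = 10.
Then m* = 2·10 = 20.

b* = 10, m* = 20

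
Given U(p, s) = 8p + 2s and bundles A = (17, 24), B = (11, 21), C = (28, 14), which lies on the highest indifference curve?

Evaluate utility at each bundle:
U(A) = 184.
U(B) = 130.
U(C) = 252.
Highest utility is C, so C ≻ A ≻ B.

Bundle C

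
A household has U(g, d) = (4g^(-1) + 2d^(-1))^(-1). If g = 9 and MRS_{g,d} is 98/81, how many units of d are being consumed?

d = 7

For CES with ρ = -1, MRS = (4/2)·(d/g)^2.
Setting (4/2)·(d/9)^2 = 98/81 gives (d/9)^2 = 49/81, so d/9 = 7/9 and d = 7.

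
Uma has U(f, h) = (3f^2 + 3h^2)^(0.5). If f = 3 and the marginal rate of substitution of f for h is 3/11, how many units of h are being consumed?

h = 11

For CES with ρ = 2, MRS = (h/f)^(-1).
Setting (h/3)^(-1) = 3/11 gives h/3 = 11/3 and h = 11.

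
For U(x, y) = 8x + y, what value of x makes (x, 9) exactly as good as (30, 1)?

x = 29

U(30, 1) = 241.
Set U(x, 9) = 241 and solve.
8x + 9 = 241 ⇒ 8x = 232 ⇒ x = 29.
Check: U(29, 9) = 241.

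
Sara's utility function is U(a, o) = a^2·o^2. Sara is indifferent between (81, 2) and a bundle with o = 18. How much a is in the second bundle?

U(81, 2) = 26244.
Set U(a, 18) = 26244 and solve.
With o = 18: 18^2 = 324, so a^2 = 26244/324 = 81; taking the square root, a = 9.
Check: U(9, 18) = 26244.

a = 9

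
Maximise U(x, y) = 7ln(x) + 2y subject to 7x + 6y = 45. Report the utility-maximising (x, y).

MU_x = 7/x, MU_y = 2.
MRS = 7/x ÷ 2.
Tangency: set MRS = p_x/p_y = 7/6.
MRS depends only on x: 3.5/x = 7/6 ⇒ x* = 3.5/(7/6) = 3.
From the budget, 6·y = 45 − 7·3 = 24, so y* = 4.

x* = 3, y* = 4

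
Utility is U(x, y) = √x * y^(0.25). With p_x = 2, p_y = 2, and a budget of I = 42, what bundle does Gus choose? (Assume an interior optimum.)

MU_x = 0.5·x^(-0.5)·y^(0.25) and MU_y = 0.25·√x·y^(-0.75).
MRS = MU_x/MU_y = (2)·y/x.
Tangency: set MRS = p_x/p_y = 2/2 = 1.
So (2)·y/x = 1, i.e. y = 0.5·x.
Substitute into the budget 2·x + 2·y = 42: 3·x = 42, so x* = 14.
Then y* = 0.5·14 = 7.

x* = 14, y* = 7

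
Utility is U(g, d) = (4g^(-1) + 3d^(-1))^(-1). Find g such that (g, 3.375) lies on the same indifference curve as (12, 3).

U depends on (g, d) only through S = 4g^(-1) + 3d^(-1), so equal utility means equal S. At (12, 3): S = 4/3.
With d = 3.375: 3·3.375^(-1) = 8/9, so 4g^(-1) = 4/3 − 8/9 = 4/9, i.e. g^(-1) = 1/9.
Hence g = 1/(1/9) = 9.
Check: U(9, 3.375) = 0.75.

g = 9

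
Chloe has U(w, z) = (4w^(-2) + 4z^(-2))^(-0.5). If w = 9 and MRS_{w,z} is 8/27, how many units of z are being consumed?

For CES with ρ = -2, MRS = (z/w)^3.
Setting (z/9)^3 = 8/27 gives z/9 = 2/3 and z = 6.

z = 6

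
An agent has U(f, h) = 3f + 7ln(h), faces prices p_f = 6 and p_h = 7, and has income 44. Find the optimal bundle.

MU_f = 3, MU_h = 7/h.
MRS = 3 ÷ (7/h).
Tangency: set MRS = p_f/p_h = 6/7.
MRS depends only on h: (3/7)·h = 6/7 ⇒ h* = (6/7)/(3/7) = 2.
From the budget, 6·f = 44 − 7·2 = 30, so f* = 5.

f* = 5, h* = 2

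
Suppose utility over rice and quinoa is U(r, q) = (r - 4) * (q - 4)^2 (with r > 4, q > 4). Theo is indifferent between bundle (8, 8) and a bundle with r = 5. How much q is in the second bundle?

U(8, 8) = 64.
Set U(5, q) = 64 and solve.
With r = 5: (5 − 4) = 1, so (q − 4)^2 = 64/1 = 64.
Taking the square root (with q > 4): q − 4 = 8, so q = 12.
Check: U(5, 12) = 64.

q = 12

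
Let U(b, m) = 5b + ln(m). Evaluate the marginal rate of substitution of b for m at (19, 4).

MU_b = 5, MU_m = 1/m.
MRS = 5 ÷ (1/m).
At (19, 4): MRS = 20.
So at (19, 4) the consumer would give up 20 units of m for one more unit of b.

MRS = 20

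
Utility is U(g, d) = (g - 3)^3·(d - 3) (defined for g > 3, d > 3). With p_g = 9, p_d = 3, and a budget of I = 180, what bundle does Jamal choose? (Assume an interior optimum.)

g* = 15, d* = 15

MU_g = 3·(g−3)^2·(d−3), MU_d = (g−3)^3.
MRS = (3/1)·(d−3)/(g−3).
Tangency: set MRS = p_g/p_d = 9/3 = 3.
So (3/1)·(d − 3)/(g − 3) = 3, i.e. (d − 3) = (g − 3).
Rewrite the budget in excess-of-subsistence terms: 9·(g − 3) + 3·(d − 3) = 180 − 9·3 − 3·3 = 144.
Substituting, 12·(g − 3) = 144, so g − 3 = 12 and g* = 15.
Then d − 3 = 12, so d* = 15.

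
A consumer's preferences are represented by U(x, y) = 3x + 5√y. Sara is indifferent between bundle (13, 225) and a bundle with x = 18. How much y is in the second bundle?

U(13, 225) = 114.
Set U(18, y) = 114 and solve.
With x = 18: 5√y = 114 − 3·18 = 60, so √y = 12 and y = 144.
Check: U(18, 144) = 114.

y = 144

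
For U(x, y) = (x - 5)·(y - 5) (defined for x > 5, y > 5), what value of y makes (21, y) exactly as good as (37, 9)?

U(37, 9) = 128.
Set U(21, y) = 128 and solve.
With x = 21: (21 − 5) = 16, so (y − 5) = 128/16 = 8.
So y = 5 + 8 = 13.
Check: U(21, 13) = 128.

y = 13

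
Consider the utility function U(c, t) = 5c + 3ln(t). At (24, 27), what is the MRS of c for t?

MU_c = 5, MU_t = 3/t.
MRS = 5 ÷ (3/t).
At (24, 27): MRS = 45.
That is, one extra unit of c is worth 45 units of t at the margin.

MRS = 45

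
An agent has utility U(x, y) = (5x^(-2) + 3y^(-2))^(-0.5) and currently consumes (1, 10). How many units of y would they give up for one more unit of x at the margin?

MRS = 5000/3

For CES with ρ = -2, MRS = (5/3)·(y/x)^3.
At (1, 10): MRS = 5000/3.
So at (1, 10) the consumer would give up 5000/3 units of y for one more unit of x.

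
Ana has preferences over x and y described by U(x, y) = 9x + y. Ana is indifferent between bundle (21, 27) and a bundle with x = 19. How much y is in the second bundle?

y = 45

U(21, 27) = 216.
Set U(19, y) = 216 and solve.
9·19 + y = 216 ⇒ y = 45 ⇒ y = 45.
Check: U(19, 45) = 216.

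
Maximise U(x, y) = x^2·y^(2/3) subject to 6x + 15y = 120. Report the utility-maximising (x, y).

MU_x = 2·x·y^(2/3) and MU_y = 2/3·x^2·y^(-1/3).
MRS = MU_x/MU_y = (3)·y/x.
Tangency: set MRS = p_x/p_y = 6/15 = 0.4.
So (3)·y/x = 0.4, i.e. y = (2/15)·x.
Substitute into the budget 6·x + 15·y = 120: 8·x = 120, so x* = 15.
Then y* = (2/15)·15 = 2.

x* = 15, y* = 2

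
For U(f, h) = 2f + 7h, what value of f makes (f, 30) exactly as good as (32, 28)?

U(32, 28) = 260.
Set U(f, 30) = 260 and solve.
2f + 7·30 = 260 ⇒ 2f = 50 ⇒ f = 25.
Check: U(25, 30) = 260.

f = 25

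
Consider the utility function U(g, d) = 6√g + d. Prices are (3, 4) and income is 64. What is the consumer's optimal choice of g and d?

g* = 16, d* = 4

MU_g = 6/(2√g), MU_d = 1.
MRS = 6/(2√g) ÷ 1.
Tangency: set MRS = p_g/p_d = 3/4 = 0.75.
MRS depends only on g: 3/√g = 0.75 ⇒ √g = 3/0.75 = 4 ⇒ g* = 16.
From the budget, 4·d = 64 − 3·16 = 16, so d* = 4.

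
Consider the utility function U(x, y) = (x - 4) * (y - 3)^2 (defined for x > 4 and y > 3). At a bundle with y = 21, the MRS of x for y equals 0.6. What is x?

x = 19

MU_x = (y−3)^2, MU_y = 2·(x−4)·(y−3).
MRS = (1/2)·(y−3)/(x−4).
Substitute y = 21: MRS = 9/(x − 4). Setting this equal to 0.6 gives x − 4 = 9/0.6 = 15, so x = 19.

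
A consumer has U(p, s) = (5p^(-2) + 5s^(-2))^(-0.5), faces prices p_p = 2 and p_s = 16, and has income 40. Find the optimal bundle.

For CES with ρ = -2, MRS = (s/p)^3.
Tangency: set MRS = p_p/p_s = 2/16 = 0.125.
So (s/p)^3 = 0.125; taking the cube root, s/p = 0.5, i.e. s = 0.5·p.
Substitute into the budget 2·p + 16·s = 40: 10·p = 40, so p* = 4 and s* = 0.5·4 = 2.

p* = 4, s* = 2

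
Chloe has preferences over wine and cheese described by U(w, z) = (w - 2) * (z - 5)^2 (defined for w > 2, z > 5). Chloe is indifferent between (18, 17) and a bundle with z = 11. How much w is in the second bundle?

w = 66

U(18, 17) = 2304.
Set U(w, 11) = 2304 and solve.
With z = 11: (11 − 5)^2 = 36, so (w − 2) = 2304/36 = 64.
So w = 2 + 64 = 66.
Check: U(66, 11) = 2304.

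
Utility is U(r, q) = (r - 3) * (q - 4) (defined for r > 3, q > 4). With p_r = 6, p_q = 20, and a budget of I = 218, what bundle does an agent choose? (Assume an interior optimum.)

r* = 13, q* = 7

MU_r = (q−4), MU_q = (r−3).
MRS = (q−4)/(r−3).
Tangency: set MRS = p_r/p_q = 6/20 = 0.3.
So (q − 4)/(r − 3) = 0.3, i.e. (q − 4) = 0.3·(r − 3).
Rewrite the budget in excess-of-subsistence terms: 6·(r − 3) + 20·(q − 4) = 218 − 6·3 − 20·4 = 120.
Substituting, 12·(r − 3) = 120, so r − 3 = 10 and r* = 13.
Then q − 4 = 0.3·10 = 3, so q* = 7.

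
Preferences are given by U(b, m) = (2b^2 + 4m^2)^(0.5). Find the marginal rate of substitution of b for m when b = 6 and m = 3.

MRS = 1

For CES with ρ = 2, MRS = (2/4)·(m/b)^(-1).
At (6, 3): MRS = 1.
That is, one extra unit of b is worth 1 units of m at the margin.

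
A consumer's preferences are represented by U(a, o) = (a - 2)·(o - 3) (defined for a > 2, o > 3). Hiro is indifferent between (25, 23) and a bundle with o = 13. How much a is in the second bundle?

a = 48

U(25, 23) = 460.
Set U(a, 13) = 460 and solve.
With o = 13: (13 − 3) = 10, so (a − 2) = 460/10 = 46.
So a = 2 + 46 = 48.
Check: U(48, 13) = 460.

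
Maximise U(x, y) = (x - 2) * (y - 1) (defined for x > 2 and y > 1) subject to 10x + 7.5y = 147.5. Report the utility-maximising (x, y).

x* = 8, y* = 9

MU_x = (y−1), MU_y = (x−2).
MRS = (y−1)/(x−2).
Tangency: set MRS = p_x/p_y = 10/7.5 = 4/3.
So (y − 1)/(x − 2) = 4/3, i.e. (y − 1) = (4/3)·(x − 2).
Rewrite the budget in excess-of-subsistence terms: 10·(x − 2) + 7.5·(y − 1) = 147.5 − 10·2 − 7.5·1 = 120.
Substituting, 20·(x − 2) = 120, so x − 2 = 6 and x* = 8.
Then y − 1 = (4/3)·6 = 8, so y* = 9.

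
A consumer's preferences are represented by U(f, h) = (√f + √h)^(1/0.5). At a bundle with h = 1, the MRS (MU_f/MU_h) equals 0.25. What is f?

For CES with ρ = 0.5, MRS = √(h/f).
Setting √(1/f) = 0.25 gives 1/f = 1/16 and f = 16.

f = 16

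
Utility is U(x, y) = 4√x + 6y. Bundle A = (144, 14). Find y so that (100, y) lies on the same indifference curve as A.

U(144, 14) = 132.
Set U(100, y) = 132 and solve.
With x = 100: √100 = 10, so 6y = 132 − 4·10 = 92 and y = 46/3.
Check: U(100, 46/3) = 132.

y = 46/3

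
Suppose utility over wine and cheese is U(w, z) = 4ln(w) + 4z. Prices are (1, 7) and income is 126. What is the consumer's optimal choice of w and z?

w* = 7, z* = 17

MU_w = 4/w, MU_z = 4.
MRS = 4/w ÷ 4.
Tangency: set MRS = p_w/p_z = 1/7.
MRS depends only on w: 1/w = 1/7 ⇒ w* = 1/(1/7) = 7.
From the budget, 7·z = 126 − 1·7 = 119, so z* = 17.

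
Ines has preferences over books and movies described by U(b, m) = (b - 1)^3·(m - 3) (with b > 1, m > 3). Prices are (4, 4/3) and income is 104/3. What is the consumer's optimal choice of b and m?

b* = 6, m* = 8

MU_b = 3·(b−1)^2·(m−3), MU_m = (b−1)^3.
MRS = (3/1)·(m−3)/(b−1).
Tangency: set MRS = p_b/p_m = 4/(4/3) = 3.
So (3/1)·(m − 3)/(b − 1) = 3, i.e. (m − 3) = (b − 1).
Rewrite the budget in excess-of-subsistence terms: 4·(b − 1) + (4/3)·(m − 3) = 104/3 − 4·1 − (4/3)·3 = 80/3.
Substituting, (16/3)·(b − 1) = 80/3, so b − 1 = 5 and b* = 6.
Then m − 3 = 5, so m* = 8.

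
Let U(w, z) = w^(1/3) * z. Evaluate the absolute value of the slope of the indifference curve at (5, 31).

MU_w = 1/3·w^(-2/3)·z and MU_z = w^(1/3).
MRS = MU_w/MU_z = (1/3)·z/w.
At (5, 31): MRS = 31/15.
That is, one extra unit of w is worth 31/15 units of z at the margin.

MRS = 31/15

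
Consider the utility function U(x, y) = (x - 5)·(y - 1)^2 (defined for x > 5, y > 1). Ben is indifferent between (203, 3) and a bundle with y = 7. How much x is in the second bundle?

x = 27

U(203, 3) = 792.
Set U(x, 7) = 792 and solve.
With y = 7: (7 − 1)^2 = 36, so (x − 5) = 792/36 = 22.
So x = 5 + 22 = 27.
Check: U(27, 7) = 792.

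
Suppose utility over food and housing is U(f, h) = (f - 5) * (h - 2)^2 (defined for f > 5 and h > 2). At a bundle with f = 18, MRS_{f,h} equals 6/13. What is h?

h = 14

MU_f = (h−2)^2, MU_h = 2·(f−5)·(h−2).
MRS = (1/2)·(h−2)/(f−5).
Substitute f = 18: MRS = (h − 2)/26. Setting this equal to 6/13 gives h − 2 = (6/13)·26 = 12, so h = 14.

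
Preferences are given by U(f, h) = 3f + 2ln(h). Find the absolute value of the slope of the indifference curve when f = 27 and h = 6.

MU_f = 3, MU_h = 2/h.
MRS = 3 ÷ (2/h).
At (27, 6): MRS = 9.
That is, one extra unit of f is worth 9 units of h at the margin.

MRS = 9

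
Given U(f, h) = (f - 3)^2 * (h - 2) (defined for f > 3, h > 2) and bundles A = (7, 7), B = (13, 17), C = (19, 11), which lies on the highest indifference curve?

Evaluate utility at each bundle:
U(A) = 80.
U(B) = 1500.
U(C) = 2304.
Highest utility is C, so C ≻ B ≻ A.

Bundle C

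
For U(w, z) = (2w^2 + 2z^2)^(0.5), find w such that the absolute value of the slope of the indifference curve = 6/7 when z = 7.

For CES with ρ = 2, MRS = (z/w)^(-1).
Setting (7/w)^(-1) = 6/7 gives 7/w = 7/6 and w = 6.

w = 6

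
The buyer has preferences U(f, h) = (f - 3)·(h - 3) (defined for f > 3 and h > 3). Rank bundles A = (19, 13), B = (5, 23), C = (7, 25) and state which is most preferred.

Bundle A

Evaluate utility at each bundle:
U(A) = 160.
U(B) = 40.
U(C) = 88.
Highest utility is A, so A ≻ C ≻ B.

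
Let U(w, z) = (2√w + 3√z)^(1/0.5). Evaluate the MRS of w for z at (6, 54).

MRS = 2

For CES with ρ = 0.5, MRS = (2/3)·√(z/w).
At (6, 54): MRS = 2.
That is, one extra unit of w is worth 2 units of z at the margin.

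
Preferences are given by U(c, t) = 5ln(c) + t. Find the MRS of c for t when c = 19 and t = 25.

MRS = 5/19

MU_c = 5/c, MU_t = 1.
MRS = 5/c ÷ 1.
At (19, 25): MRS = 5/19.
The indifference curve has slope −5/19 at this bundle.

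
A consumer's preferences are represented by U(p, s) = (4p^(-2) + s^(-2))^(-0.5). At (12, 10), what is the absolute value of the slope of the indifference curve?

For CES with ρ = -2, MRS = (4/1)·(s/p)^3.
At (12, 10): MRS = 125/54.
So at (12, 10) the consumer would give up 125/54 units of s for one more unit of p.

MRS = 125/54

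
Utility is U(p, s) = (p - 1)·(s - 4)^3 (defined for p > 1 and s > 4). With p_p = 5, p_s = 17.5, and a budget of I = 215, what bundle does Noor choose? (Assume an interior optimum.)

p* = 8, s* = 10

MU_p = (s−4)^3, MU_s = 3·(p−1)·(s−4)^2.
MRS = (1/3)·(s−4)/(p−1).
Tangency: set MRS = p_p/p_s = 5/17.5 = 2/7.
So (1/3)·(s − 4)/(p − 1) = 2/7, i.e. (s − 4) = (6/7)·(p − 1).
Rewrite the budget in excess-of-subsistence terms: 5·(p − 1) + 17.5·(s − 4) = 215 − 5·1 − 17.5·4 = 140.
Substituting, 20·(p − 1) = 140, so p − 1 = 7 and p* = 8.
Then s − 4 = (6/7)·7 = 6, so s* = 10.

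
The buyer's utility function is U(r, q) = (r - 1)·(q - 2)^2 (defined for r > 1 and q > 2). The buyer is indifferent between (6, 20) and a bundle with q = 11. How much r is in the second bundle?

U(6, 20) = 1620.
Set U(r, 11) = 1620 and solve.
With q = 11: (11 − 2)^2 = 81, so (r − 1) = 1620/81 = 20.
So r = 1 + 20 = 21.
Check: U(21, 11) = 1620.

r = 21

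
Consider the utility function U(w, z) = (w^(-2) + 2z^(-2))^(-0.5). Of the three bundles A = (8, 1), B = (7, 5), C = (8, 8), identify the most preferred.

Bundle C

Evaluate utility at each bundle:
U(A) = 0.704.
U(B) = 3.156.
U(C) = 4.619.
Highest utility is C, so C ≻ B ≻ A.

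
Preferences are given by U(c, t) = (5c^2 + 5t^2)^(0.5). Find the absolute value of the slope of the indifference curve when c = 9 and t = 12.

For CES with ρ = 2, MRS = (t/c)^(-1).
At (9, 12): MRS = 0.75.
The indifference curve has slope −0.75 at this bundle.

MRS = 0.75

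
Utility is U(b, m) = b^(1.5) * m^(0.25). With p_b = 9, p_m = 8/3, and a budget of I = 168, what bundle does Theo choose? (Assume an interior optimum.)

b* = 16, m* = 9

MU_b = 1.5·√b·m^(0.25) and MU_m = 0.25·b^(1.5)·m^(-0.75).
MRS = MU_b/MU_m = (6)·m/b.
Tangency: set MRS = p_b/p_m = 9/(8/3) = 3.375.
So (6)·m/b = 3.375, i.e. m = (9/16)·b.
Substitute into the budget 9·b + (8/3)·m = 168: 10.5·b = 168, so b* = 16.
Then m* = (9/16)·16 = 9.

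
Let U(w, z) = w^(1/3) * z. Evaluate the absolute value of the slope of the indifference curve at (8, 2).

MU_w = 1/3·w^(-2/3)·z and MU_z = w^(1/3).
MRS = MU_w/MU_z = (1/3)·z/w.
At (8, 2): MRS = 1/12.
That is, one extra unit of w is worth 1/12 units of z at the margin.

MRS = 1/12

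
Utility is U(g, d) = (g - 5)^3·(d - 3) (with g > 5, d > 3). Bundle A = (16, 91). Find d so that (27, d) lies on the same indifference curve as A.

d = 14

U(16, 91) = 117128.
Set U(27, d) = 117128 and solve.
With g = 27: (27 − 5)^3 = 10648, so (d − 3) = 117128/10648 = 11.
So d = 3 + 11 = 14.
Check: U(27, 14) = 117128.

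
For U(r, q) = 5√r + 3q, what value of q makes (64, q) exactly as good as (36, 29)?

q = 77/3

U(36, 29) = 117.
Set U(64, q) = 117 and solve.
With r = 64: √64 = 8, so 3q = 117 − 5·8 = 77 and q = 77/3.
Check: U(64, 77/3) = 117.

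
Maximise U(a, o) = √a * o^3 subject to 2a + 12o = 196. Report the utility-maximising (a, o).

a* = 14, o* = 14

MU_a = 0.5·a^(-0.5)·o^3 and MU_o = 3·√a·o^2.
MRS = MU_a/MU_o = (1/6)·o/a.
Tangency: set MRS = p_a/p_o = 2/12 = 1/6.
So (1/6)·o/a = 1/6, i.e. o = a.
Substitute into the budget 2·a + 12·o = 196: 14·a = 196, so a* = 14.
Then o* = 14.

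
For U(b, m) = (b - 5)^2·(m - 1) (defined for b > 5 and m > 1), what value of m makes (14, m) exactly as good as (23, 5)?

m = 17

U(23, 5) = 1296.
Set U(14, m) = 1296 and solve.
With b = 14: (14 − 5)^2 = 81, so (m − 1) = 1296/81 = 16.
So m = 1 + 16 = 17.
Check: U(14, 17) = 1296.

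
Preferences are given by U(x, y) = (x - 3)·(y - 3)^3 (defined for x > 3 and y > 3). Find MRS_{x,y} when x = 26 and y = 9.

MU_x = (y−3)^3, MU_y = 3·(x−3)·(y−3)^2.
MRS = (1/3)·(y−3)/(x−3).
At (26, 9): MRS = 2/23.
So at (26, 9) the consumer would give up 2/23 units of y for one more unit of x.

MRS = 2/23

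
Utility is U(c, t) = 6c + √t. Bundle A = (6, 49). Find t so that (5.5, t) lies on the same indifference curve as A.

t = 100

U(6, 49) = 43.
Set U(5.5, t) = 43 and solve.
With c = 5.5: √t = 43 − 6·5.5 = 10, so √t = 10 and t = 100.
Check: U(5.5, 100) = 43.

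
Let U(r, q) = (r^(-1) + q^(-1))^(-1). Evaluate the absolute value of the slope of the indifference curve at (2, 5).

For CES with ρ = -1, MRS = (q/r)^2.
At (2, 5): MRS = 6.25.
That is, one extra unit of r is worth 6.25 units of q at the margin.

MRS = 6.25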